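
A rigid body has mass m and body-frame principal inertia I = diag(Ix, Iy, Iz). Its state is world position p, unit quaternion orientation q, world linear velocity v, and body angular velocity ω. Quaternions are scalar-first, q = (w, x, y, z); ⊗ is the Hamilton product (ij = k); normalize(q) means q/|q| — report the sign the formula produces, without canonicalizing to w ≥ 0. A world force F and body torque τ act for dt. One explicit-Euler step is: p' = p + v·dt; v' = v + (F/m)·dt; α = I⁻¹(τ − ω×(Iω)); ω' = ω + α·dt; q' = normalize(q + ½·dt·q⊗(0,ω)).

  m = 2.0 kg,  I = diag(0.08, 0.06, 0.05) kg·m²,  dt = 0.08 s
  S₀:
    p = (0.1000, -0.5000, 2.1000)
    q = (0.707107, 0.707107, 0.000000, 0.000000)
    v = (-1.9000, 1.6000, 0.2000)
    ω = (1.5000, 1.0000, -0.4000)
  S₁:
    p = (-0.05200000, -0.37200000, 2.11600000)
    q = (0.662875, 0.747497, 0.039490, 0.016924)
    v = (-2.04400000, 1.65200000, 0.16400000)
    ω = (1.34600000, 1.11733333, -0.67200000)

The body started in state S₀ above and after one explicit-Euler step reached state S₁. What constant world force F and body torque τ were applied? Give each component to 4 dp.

Δv = v₁−v₀ = (-0.14400000, 0.05200000, -0.03600000)
applied force F = (-3.6000, 1.3000, -0.9000)
rate change Δω = (-0.15400000, 0.11733333, -0.27200000)
τ = I·(Δω/dt) + ω₀×(Iω₀) = (-0.1500, 0.0700, -0.2000)

F = (-3.6000, 1.3000, -0.9000)
τ = (-0.1500, 0.0700, -0.2000)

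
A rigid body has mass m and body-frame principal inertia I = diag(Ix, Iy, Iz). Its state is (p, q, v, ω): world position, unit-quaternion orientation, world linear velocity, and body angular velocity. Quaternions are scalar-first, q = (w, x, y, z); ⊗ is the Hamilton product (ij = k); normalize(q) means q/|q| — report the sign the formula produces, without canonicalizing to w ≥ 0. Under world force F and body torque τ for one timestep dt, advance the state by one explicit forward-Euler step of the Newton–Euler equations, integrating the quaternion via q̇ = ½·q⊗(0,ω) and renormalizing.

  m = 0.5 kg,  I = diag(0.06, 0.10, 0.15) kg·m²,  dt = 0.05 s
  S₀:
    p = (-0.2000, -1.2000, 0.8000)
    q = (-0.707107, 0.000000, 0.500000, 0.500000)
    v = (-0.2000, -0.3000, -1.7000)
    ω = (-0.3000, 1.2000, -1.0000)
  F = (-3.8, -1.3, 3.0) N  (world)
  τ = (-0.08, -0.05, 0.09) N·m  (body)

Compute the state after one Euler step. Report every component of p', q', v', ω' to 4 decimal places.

p' = (-0.2100, -1.2150, 0.7150)
q' = (-0.7090, -0.0222, 0.4747, 0.5210)
v' = (-0.5800, -0.4300, -1.4000)
ω' = (-0.3167, 1.1885, -0.9652)

gyro term ω×Iω = (-0.0600, -0.0270, -0.0144)
(τ − ω×Iω)/I = (-0.3333, -0.2300, 0.6960)
new body rate ω' = (-0.3167, 1.1885, -0.9652)
Hamilton product q⊗(0,ω) = (-0.1000000, -0.8878679, -0.9985284, 0.8571070)
updated quaternion q' = (-0.7090, -0.0222, 0.4747, 0.5210)
a = F/m = (-7.6000, -2.6000, 6.0000)
new position p' = (-0.2100, -1.2150, 0.7150)
new velocity v' = (-0.5800, -0.4300, -1.4000)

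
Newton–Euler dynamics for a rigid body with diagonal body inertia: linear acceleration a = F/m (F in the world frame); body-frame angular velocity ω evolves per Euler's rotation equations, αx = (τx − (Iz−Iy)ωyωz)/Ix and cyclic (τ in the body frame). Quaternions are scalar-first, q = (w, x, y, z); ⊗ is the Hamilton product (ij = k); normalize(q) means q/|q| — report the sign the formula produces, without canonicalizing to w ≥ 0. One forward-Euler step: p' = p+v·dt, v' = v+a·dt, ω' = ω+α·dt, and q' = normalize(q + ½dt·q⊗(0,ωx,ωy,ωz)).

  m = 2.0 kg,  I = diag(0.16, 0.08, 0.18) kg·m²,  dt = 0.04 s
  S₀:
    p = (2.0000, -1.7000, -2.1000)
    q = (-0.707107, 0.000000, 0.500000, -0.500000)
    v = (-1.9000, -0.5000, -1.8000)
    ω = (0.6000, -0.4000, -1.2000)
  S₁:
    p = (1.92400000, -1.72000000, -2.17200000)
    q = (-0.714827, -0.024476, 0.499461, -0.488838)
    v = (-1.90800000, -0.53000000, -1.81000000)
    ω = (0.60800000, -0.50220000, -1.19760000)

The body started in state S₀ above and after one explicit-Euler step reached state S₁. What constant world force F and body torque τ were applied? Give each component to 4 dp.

F = (-0.4000, -1.5000, -0.5000)
τ = (0.0800, -0.1900, 0.0300)

velocity change Δv = (-0.00800000, -0.03000000, -0.01000000)
applied force F = (-0.4000, -1.5000, -0.5000)
Δω = ω₁−ω₀ = (0.00800000, -0.10220000, 0.00240000)
ω₀×(Iω₀) = (0.0480, 0.0144, 0.0192)
I·α + gyro = (0.0800, -0.1900, 0.0300)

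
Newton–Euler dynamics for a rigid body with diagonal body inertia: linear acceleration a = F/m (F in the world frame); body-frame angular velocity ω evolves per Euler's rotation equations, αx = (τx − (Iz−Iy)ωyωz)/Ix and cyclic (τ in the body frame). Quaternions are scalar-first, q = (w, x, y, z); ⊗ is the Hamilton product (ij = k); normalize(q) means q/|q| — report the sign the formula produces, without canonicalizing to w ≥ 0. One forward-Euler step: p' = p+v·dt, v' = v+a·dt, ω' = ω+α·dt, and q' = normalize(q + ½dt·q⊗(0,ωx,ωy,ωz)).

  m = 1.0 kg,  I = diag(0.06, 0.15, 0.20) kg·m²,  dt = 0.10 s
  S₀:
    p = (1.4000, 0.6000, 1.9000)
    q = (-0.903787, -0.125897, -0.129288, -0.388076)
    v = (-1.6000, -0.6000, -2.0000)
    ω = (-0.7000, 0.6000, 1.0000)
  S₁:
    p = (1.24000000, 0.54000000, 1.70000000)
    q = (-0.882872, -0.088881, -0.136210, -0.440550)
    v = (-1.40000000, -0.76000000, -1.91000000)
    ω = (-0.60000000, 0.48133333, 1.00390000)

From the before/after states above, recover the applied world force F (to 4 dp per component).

v₁ − v₀ = (0.20000000, -0.16000000, 0.09000000)
applied force F = (2.0000, -1.6000, 0.9000)

F = (2.0000, -1.6000, 0.9000)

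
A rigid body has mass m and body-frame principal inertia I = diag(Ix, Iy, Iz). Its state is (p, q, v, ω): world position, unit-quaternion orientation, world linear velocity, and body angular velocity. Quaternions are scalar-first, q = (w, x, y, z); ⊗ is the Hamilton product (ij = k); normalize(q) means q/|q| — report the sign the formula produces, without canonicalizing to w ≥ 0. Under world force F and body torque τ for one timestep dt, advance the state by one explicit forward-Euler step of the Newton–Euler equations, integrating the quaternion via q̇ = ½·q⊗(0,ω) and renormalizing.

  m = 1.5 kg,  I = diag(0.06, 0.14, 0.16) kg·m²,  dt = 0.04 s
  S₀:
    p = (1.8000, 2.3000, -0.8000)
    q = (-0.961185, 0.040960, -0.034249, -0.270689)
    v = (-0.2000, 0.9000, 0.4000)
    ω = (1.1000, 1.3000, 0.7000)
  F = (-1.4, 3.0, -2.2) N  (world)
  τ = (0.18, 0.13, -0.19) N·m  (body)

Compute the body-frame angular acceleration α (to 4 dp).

gyro term ω×Iω = (0.0182, -0.0770, 0.1144)
α = I⁻¹(τ − ω×Iω) = (2.6967, 1.4786, -1.9025)

α = (2.6967, 1.4786, -1.9025)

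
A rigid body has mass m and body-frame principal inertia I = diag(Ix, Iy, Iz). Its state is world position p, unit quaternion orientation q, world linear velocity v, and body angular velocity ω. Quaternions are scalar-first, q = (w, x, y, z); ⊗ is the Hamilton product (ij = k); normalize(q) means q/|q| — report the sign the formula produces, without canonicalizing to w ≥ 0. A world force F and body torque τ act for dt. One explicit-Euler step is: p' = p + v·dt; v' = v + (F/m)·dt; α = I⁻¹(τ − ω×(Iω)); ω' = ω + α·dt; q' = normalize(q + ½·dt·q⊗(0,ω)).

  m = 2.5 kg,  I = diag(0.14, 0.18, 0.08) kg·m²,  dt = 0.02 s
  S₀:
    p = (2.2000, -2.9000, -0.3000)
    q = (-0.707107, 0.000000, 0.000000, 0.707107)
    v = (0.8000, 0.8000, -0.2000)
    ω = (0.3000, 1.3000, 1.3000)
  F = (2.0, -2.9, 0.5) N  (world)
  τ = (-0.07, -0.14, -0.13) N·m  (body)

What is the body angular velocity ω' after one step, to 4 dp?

ω' = (0.3141, 1.2818, 1.2636)

angular accel α = (0.7071, -0.9078, -1.8200)
ω' = ω + α·dt = (0.3141, 1.2818, 1.2636)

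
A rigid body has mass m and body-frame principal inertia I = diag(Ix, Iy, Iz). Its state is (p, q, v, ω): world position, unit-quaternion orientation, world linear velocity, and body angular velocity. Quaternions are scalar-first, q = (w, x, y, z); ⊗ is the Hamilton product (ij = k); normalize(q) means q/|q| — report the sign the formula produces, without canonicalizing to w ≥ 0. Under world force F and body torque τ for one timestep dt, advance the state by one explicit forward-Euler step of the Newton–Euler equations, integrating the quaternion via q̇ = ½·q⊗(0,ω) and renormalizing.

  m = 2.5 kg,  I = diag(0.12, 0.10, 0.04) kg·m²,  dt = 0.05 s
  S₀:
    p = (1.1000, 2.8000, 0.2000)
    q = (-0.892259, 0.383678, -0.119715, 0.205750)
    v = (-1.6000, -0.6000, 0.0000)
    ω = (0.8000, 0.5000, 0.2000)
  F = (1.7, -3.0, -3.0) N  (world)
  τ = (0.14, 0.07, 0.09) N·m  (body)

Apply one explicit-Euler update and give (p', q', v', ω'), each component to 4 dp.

gyro term ω×Iω = (-0.0060, 0.0128, -0.0080)
angular accel α = (1.2167, 0.5720, 2.4500)
new body rate ω' = (0.8608, 0.5286, 0.3225)
q⊗(0,ω) = (-0.2882349, -0.8406252, -0.3582651, 0.1091592)
q + ½dt·q⊗(0,ω), renormalized = (-0.8992, 0.3626, -0.1286, 0.2084)
p + v·dt = (1.0200, 2.7700, 0.2000)
v + (F/m)dt = (-1.5660, -0.6600, -0.0600)

p' = (1.0200, 2.7700, 0.2000)
q' = (-0.8992, 0.3626, -0.1286, 0.2084)
v' = (-1.5660, -0.6600, -0.0600)
ω' = (0.8608, 0.5286, 0.3225)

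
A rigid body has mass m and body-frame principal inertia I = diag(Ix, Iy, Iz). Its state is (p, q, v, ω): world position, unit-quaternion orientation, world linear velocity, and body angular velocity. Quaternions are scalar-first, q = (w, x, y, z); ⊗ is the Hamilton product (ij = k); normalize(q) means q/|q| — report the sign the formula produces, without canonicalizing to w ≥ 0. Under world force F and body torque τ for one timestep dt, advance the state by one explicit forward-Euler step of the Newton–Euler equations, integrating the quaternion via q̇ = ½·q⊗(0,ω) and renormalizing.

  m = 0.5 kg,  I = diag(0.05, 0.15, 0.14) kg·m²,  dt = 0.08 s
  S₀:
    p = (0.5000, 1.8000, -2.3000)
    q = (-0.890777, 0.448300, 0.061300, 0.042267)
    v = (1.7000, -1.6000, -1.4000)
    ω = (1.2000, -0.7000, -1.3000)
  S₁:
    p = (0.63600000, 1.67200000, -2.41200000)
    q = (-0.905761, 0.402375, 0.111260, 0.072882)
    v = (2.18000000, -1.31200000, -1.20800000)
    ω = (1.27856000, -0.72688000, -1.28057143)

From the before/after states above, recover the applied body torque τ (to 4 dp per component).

ω₁ − ω₀ = (0.07856000, -0.02688000, 0.01942857)
gyro term ω₀×Iω₀ = (-0.0091, 0.1404, -0.0840)
applied torque τ = (0.0400, 0.0900, -0.0500)

τ = (0.0400, 0.0900, -0.0500)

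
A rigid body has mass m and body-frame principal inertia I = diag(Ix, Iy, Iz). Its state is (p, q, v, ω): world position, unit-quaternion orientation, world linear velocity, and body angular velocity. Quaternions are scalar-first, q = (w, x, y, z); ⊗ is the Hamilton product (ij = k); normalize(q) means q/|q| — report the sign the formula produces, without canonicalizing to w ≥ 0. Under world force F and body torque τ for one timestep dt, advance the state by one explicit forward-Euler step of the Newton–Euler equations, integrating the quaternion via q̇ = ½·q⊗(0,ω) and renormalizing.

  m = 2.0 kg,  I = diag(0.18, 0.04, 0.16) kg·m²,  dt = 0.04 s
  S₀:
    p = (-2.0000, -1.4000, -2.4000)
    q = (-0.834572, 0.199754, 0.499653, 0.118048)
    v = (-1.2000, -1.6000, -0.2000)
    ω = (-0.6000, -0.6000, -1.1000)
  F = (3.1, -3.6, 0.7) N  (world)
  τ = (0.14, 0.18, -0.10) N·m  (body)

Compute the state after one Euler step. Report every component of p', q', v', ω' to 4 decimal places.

linear accel F/m = (1.5500, -1.8000, 0.3500)
p + v·dt = (-2.0480, -1.4640, -2.4080)
v' = v + a·dt = (-1.1380, -1.6720, -0.1860)
(τ − ω×Iω)/I = (0.3378, 4.1700, -0.3100)
ω + α·dt = (-0.5865, -0.4332, -1.1124)
q⊗(0,ω) = (0.5494970, 0.0219537, 0.6496438, 1.0979686)
q' = normalize(q + ½dt·q⊗(0,ω)) = (-0.8233, 0.2001, 0.5124, 0.1400)

p' = (-2.0480, -1.4640, -2.4080)
q' = (-0.8233, 0.2001, 0.5124, 0.1400)
v' = (-1.1380, -1.6720, -0.1860)
ω' = (-0.5865, -0.4332, -1.1124)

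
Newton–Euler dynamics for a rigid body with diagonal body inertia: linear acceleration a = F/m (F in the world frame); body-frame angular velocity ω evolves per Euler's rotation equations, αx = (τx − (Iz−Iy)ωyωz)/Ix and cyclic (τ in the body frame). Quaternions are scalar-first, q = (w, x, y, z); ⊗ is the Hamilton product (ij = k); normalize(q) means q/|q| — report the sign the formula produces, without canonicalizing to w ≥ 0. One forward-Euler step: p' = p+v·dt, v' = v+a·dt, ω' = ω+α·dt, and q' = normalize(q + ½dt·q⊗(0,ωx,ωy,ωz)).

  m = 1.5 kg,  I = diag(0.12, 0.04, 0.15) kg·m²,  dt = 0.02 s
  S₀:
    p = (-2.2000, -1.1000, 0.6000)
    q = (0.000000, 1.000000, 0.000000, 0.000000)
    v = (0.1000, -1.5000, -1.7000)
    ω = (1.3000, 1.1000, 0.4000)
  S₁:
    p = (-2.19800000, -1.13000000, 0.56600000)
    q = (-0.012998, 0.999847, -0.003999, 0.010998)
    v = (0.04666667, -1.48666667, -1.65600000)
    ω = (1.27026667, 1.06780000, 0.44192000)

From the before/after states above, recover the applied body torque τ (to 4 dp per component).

τ = (-0.1300, -0.0800, 0.2000)

rate change Δω = (-0.02973333, -0.03220000, 0.04192000)
I·α + gyro = (-0.1300, -0.0800, 0.2000)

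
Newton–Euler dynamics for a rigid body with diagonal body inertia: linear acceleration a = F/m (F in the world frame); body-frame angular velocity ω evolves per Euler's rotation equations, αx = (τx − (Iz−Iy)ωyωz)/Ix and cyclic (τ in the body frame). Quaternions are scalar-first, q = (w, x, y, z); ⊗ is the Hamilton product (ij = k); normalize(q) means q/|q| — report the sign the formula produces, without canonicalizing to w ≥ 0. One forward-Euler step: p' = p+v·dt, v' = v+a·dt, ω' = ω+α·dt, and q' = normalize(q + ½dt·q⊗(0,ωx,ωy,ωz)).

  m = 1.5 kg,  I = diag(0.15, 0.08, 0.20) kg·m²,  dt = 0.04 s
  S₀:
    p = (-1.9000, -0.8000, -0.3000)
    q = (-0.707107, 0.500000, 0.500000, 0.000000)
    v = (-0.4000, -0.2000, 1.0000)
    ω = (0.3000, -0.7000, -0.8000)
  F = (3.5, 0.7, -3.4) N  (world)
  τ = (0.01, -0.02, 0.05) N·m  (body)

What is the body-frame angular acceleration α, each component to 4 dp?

precession coupling ω×(Iω) = (0.0672, 0.0120, 0.0147)
(τ − ω×Iω)/I = (-0.3813, -0.4000, 0.1765)

α = (-0.3813, -0.4000, 0.1765)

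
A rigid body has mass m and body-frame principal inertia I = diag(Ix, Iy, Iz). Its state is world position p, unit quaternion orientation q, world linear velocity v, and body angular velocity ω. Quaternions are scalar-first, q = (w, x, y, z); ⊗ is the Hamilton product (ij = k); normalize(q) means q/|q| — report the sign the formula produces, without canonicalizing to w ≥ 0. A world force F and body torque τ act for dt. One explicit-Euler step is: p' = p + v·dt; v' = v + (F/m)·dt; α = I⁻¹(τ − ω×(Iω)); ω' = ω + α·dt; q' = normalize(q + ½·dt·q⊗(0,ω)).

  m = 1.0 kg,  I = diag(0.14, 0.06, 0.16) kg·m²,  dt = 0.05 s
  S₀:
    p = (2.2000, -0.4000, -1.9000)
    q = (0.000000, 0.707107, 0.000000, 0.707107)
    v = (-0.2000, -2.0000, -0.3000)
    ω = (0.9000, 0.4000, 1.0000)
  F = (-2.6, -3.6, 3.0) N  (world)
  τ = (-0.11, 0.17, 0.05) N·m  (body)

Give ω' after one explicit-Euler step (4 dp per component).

ω' = (0.8464, 0.5567, 1.0246)

gyro term ω×Iω = (0.0400, -0.0180, -0.0288)
angular accel α = (-1.0714, 3.1333, 0.4925)
ω' = ω + α·dt = (0.8464, 0.5567, 1.0246)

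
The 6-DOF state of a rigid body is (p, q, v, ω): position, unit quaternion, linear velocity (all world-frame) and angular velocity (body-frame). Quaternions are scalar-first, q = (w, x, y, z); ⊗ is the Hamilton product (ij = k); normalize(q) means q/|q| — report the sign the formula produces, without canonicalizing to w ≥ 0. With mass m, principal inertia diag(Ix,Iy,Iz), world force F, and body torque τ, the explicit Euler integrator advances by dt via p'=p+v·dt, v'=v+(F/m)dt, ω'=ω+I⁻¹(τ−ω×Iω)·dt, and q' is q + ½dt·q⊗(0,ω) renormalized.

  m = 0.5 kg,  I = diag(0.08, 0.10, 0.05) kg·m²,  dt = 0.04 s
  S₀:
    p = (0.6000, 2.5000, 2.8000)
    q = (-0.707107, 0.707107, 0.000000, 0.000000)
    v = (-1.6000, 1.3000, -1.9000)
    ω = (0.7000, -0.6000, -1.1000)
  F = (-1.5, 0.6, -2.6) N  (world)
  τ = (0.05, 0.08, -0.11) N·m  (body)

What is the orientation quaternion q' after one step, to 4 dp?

Hamilton product q⊗(0,ω) = (-0.4949749, -0.4949749, 1.2020819, 0.3535535)
updated quaternion q' = (-0.7167, 0.6969, 0.0240, 0.0071)

q' = (-0.7167, 0.6969, 0.0240, 0.0071)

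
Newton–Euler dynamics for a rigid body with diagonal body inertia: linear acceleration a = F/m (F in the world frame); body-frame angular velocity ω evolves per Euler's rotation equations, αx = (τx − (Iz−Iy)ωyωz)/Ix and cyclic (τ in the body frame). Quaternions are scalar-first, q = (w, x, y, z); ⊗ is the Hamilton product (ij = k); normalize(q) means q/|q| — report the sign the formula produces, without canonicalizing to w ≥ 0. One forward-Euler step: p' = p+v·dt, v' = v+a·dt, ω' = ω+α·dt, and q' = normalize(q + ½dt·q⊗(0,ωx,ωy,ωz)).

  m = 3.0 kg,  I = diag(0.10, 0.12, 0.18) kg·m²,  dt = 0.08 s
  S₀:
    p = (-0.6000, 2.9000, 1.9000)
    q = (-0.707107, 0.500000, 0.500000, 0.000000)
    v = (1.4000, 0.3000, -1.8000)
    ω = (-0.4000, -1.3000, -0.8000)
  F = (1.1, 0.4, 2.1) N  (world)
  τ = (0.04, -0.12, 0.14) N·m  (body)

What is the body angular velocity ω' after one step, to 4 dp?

gyro term ω×Iω = (0.0624, -0.0256, 0.0104)
angular accel α = (-0.2240, -0.7867, 0.7200)
ω + α·dt = (-0.4179, -1.3629, -0.7424)

ω' = (-0.4179, -1.3629, -0.7424)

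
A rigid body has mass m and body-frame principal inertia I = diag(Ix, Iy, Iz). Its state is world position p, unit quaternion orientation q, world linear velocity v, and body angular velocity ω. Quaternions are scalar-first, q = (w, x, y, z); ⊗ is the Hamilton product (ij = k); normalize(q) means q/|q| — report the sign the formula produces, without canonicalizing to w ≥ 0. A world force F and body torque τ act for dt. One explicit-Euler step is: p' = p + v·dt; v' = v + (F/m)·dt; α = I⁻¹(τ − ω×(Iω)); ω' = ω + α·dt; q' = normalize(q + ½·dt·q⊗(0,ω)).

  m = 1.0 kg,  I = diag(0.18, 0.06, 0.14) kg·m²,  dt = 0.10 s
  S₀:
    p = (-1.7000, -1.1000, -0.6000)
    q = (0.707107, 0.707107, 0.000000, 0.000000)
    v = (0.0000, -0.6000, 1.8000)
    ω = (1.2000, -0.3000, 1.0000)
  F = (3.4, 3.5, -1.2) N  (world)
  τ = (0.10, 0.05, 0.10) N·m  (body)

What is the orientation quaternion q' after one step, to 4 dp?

q' = (0.6626, 0.7472, -0.0458, 0.0247)

Hamilton product q⊗(0,ω) = (-0.8485284, 0.8485284, -0.9192391, 0.4949749)
q' = normalize(q + ½dt·q⊗(0,ω)) = (0.6626, 0.7472, -0.0458, 0.0247)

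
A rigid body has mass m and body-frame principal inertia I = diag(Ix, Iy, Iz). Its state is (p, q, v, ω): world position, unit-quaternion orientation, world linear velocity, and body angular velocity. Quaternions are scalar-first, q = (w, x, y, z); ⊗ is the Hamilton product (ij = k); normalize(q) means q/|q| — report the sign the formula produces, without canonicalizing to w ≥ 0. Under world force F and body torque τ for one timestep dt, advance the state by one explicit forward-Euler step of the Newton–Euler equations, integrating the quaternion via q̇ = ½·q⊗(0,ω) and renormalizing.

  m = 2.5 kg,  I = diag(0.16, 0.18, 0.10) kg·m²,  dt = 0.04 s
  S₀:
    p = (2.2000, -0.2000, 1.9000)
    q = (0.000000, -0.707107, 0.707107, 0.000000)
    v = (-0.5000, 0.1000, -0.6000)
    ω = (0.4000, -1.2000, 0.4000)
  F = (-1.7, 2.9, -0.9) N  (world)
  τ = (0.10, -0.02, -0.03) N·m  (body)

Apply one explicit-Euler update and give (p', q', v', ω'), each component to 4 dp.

linear accel F/m = (-0.6800, 1.1600, -0.3600)
p + v·dt = (2.1800, -0.1960, 1.8760)
v' = v + a·dt = (-0.5272, 0.1464, -0.6144)
α = I⁻¹(τ − ω×Iω) = (0.3850, -0.1644, -0.2040)
ω' = ω + α·dt = (0.4154, -1.2066, 0.3918)
Hamilton product q⊗(0,ω) = (1.1313712, 0.2828428, 0.2828428, 0.5656856)
q' = normalize(q + ½dt·q⊗(0,ω)) = (0.0226, -0.7012, 0.7125, 0.0113)

p' = (2.1800, -0.1960, 1.8760)
q' = (0.0226, -0.7012, 0.7125, 0.0113)
v' = (-0.5272, 0.1464, -0.6144)
ω' = (0.4154, -1.2066, 0.3918)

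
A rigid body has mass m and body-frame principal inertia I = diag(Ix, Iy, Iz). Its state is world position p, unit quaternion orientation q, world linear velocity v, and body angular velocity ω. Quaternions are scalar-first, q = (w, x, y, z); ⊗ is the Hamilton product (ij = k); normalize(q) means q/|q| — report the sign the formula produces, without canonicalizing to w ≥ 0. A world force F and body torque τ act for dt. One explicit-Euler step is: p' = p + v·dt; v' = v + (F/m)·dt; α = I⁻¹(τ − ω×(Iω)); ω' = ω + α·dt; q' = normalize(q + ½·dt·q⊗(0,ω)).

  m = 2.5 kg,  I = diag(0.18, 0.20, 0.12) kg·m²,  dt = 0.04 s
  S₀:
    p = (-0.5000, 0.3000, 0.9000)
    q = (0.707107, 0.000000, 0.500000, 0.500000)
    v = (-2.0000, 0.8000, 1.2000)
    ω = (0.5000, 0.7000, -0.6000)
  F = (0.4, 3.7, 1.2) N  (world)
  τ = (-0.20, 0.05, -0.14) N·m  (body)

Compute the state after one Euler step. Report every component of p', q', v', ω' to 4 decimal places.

α = I⁻¹(τ − ω×Iω) = (-1.2978, 0.3400, -1.2250)
new body rate ω' = (0.4481, 0.7136, -0.6490)
Hamilton product q⊗(0,ω) = (-0.0500000, -0.2964465, 0.7449749, -0.6742642)
q + ½dt·q⊗(0,ω), renormalized = (0.7060, -0.0059, 0.5148, 0.4864)
a = F/m = (0.1600, 1.4800, 0.4800)
p + v·dt = (-0.5800, 0.3320, 0.9480)
v' = v + a·dt = (-1.9936, 0.8592, 1.2192)

p' = (-0.5800, 0.3320, 0.9480)
q' = (0.7060, -0.0059, 0.5148, 0.4864)
v' = (-1.9936, 0.8592, 1.2192)
ω' = (0.4481, 0.7136, -0.6490)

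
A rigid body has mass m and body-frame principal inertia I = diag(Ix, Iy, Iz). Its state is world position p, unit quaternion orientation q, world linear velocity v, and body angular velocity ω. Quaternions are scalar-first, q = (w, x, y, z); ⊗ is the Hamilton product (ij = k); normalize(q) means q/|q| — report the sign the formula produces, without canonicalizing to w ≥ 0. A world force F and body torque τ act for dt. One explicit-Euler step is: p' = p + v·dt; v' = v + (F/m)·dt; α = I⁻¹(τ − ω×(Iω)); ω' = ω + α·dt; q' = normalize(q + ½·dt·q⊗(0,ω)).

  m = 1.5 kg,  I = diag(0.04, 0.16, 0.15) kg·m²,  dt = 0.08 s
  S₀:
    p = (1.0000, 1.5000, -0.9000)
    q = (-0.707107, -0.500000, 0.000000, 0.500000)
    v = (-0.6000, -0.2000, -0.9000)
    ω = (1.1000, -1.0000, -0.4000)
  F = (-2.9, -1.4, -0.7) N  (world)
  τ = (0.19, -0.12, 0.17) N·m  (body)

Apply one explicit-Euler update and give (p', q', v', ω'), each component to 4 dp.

a = (-1.9333, -0.9333, -0.4667)
new position p' = (0.9520, 1.4840, -0.9720)
new velocity v' = (-0.7547, -0.2747, -0.9373)
gyro term ω×Iω = (-0.0040, 0.0484, -0.1320)
angular accel α = (4.8500, -1.0525, 2.0133)
new body rate ω' = (1.4880, -1.0842, -0.2389)
q⊗(0,ω) = (0.7500000, -0.2778177, 1.0571070, 0.7828428)
updated quaternion q' = (-0.6758, -0.5101, 0.0422, 0.5303)

p' = (0.9520, 1.4840, -0.9720)
q' = (-0.6758, -0.5101, 0.0422, 0.5303)
v' = (-0.7547, -0.2747, -0.9373)
ω' = (1.4880, -1.0842, -0.2389)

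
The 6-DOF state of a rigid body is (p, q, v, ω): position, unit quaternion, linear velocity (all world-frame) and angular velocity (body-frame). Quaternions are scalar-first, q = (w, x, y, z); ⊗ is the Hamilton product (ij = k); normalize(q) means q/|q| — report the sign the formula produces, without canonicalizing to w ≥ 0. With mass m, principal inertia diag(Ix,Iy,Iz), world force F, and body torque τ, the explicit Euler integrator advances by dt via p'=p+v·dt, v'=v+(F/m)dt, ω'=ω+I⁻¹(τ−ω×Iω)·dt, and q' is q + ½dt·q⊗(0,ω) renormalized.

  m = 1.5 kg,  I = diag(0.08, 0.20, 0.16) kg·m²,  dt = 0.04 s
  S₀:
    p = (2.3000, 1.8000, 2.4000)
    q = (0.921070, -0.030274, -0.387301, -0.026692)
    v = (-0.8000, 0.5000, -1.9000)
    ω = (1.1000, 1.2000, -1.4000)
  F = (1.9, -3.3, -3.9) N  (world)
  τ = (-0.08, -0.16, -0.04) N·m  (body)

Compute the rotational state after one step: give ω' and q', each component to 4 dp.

α = I⁻¹(τ − ω×Iω) = (-1.8400, -1.4160, -1.2400)
ω' = ω + α·dt = (1.0264, 1.1434, -1.4496)
Hamilton product q⊗(0,ω) = (0.4606938, 1.5874288, 1.0335392, -0.8997957)
q + ½dt·q⊗(0,ω), renormalized = (0.9294, 0.0015, -0.3663, -0.0446)

ω' = (1.0264, 1.1434, -1.4496)
q' = (0.9294, 0.0015, -0.3663, -0.0446)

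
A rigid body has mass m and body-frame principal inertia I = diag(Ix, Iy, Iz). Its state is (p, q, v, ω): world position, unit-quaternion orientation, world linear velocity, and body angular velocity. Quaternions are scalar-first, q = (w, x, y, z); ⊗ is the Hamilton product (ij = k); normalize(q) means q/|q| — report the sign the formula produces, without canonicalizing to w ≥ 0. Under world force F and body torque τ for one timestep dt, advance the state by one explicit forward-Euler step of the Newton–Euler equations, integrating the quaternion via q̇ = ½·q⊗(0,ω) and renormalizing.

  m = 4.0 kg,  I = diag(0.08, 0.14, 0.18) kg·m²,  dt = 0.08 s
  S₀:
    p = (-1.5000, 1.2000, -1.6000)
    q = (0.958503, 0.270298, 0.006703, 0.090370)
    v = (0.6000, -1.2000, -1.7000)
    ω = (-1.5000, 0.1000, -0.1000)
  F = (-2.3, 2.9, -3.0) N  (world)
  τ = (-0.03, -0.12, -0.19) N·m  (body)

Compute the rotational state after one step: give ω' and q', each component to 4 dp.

ω' = (-1.5296, 0.0400, -0.1804)
q' = (0.9733, 0.2120, 0.0062, 0.0879)

α = I⁻¹(τ − ω×Iω) = (-0.3700, -0.7500, -1.0056)
new body rate ω' = (-1.5296, 0.0400, -0.1804)
q⊗(0,ω) = (0.4138137, -1.4474618, -0.0126749, -0.0587660)
updated quaternion q' = (0.9733, 0.2120, 0.0062, 0.0879)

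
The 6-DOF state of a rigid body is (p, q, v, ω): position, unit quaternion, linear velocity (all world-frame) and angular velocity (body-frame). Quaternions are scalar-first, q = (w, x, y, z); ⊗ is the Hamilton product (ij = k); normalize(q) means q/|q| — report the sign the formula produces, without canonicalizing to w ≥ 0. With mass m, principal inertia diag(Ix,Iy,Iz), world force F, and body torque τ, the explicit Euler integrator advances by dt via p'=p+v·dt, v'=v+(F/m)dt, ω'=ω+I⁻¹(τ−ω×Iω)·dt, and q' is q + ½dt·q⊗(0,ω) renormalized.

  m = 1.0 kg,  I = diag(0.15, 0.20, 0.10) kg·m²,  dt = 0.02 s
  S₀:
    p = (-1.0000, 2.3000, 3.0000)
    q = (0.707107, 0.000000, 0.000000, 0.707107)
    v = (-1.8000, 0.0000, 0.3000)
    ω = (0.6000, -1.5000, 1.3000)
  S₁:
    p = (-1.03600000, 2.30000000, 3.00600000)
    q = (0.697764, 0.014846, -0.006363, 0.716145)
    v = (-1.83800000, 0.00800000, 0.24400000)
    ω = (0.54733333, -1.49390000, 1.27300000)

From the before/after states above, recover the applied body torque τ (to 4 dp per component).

τ = (-0.2000, 0.1000, -0.1800)

ω₁ − ω₀ = (-0.05266667, 0.00610000, -0.02700000)
precession coupling = (0.1950, 0.0390, -0.0450)
I·α + gyro = (-0.2000, 0.1000, -0.1800)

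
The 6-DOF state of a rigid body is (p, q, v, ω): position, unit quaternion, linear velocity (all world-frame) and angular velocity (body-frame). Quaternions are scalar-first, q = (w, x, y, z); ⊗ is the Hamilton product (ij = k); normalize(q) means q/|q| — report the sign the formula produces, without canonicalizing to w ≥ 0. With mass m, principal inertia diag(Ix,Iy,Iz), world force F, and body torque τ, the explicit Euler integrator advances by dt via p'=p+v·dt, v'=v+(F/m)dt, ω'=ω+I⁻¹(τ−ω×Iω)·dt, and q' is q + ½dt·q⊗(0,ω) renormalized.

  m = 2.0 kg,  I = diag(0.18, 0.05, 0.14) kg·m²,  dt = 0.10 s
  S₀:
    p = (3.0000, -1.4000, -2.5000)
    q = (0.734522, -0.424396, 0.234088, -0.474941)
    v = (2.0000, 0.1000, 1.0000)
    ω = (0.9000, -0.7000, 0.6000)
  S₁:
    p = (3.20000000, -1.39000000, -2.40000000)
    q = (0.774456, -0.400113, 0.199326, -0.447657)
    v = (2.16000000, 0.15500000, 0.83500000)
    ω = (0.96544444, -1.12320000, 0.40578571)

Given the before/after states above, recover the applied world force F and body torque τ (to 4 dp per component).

F = (3.2000, 1.1000, -3.3000)
τ = (0.0800, -0.1900, -0.1900)

Δv = v₁−v₀ = (0.16000000, 0.05500000, -0.16500000)
applied force F = (3.2000, 1.1000, -3.3000)
ω₁ − ω₀ = (0.06544444, -0.42320000, -0.19421429)
gyro term ω₀×Iω₀ = (-0.0378, 0.0216, 0.0819)
applied torque τ = (0.0800, -0.1900, -0.1900)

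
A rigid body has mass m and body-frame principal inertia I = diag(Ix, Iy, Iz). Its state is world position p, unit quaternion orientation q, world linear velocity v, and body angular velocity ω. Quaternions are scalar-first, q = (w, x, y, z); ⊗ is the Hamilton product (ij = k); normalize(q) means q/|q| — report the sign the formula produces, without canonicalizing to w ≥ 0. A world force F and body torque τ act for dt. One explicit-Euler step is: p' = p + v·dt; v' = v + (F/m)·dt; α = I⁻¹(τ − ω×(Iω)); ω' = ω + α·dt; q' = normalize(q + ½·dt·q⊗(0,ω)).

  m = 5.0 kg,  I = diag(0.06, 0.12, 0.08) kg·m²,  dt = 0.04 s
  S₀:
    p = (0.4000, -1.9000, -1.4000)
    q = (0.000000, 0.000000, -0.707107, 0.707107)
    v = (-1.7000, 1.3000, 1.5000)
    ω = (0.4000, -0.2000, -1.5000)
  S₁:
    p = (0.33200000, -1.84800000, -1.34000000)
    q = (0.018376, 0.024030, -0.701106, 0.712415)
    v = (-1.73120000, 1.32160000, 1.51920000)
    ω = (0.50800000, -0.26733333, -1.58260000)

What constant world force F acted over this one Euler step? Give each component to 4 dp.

F = (-3.9000, 2.7000, 2.4000)

v₁ − v₀ = (-0.03120000, 0.02160000, 0.01920000)
applied force F = (-3.9000, 2.7000, 2.4000)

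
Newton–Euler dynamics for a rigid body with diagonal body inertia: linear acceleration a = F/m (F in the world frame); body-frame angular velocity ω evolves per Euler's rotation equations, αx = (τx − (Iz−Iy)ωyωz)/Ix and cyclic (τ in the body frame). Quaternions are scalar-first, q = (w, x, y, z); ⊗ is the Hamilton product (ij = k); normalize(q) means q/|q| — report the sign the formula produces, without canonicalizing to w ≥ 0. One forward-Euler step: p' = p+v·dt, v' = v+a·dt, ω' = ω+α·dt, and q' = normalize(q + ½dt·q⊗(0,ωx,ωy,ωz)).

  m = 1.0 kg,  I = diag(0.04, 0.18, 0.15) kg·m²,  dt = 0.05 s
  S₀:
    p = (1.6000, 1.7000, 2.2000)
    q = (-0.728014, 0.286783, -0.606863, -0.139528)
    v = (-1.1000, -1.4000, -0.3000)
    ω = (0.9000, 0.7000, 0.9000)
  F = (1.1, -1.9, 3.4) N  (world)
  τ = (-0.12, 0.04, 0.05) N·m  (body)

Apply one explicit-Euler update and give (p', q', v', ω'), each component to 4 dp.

p' = (1.5450, 1.6300, 2.1850)
q' = (-0.7202, 0.2590, -0.6288, -0.1371)
v' = (-1.0450, -1.4950, -0.1300)
ω' = (0.7736, 0.7359, 0.8873)

a = F/m = (1.1000, -1.9000, 3.4000)
p' = p + v·dt = (1.5450, 1.6300, 2.1850)
v' = v + a·dt = (-1.0450, -1.4950, -0.1300)
(τ − ω×Iω)/I = (-2.5275, 0.7172, -0.2547)
ω' = ω + α·dt = (0.7736, 0.7359, 0.8873)
q⊗(0,ω) = (0.2922746, -1.1037197, -0.8932897, 0.0917122)
updated quaternion q' = (-0.7202, 0.2590, -0.6288, -0.1371)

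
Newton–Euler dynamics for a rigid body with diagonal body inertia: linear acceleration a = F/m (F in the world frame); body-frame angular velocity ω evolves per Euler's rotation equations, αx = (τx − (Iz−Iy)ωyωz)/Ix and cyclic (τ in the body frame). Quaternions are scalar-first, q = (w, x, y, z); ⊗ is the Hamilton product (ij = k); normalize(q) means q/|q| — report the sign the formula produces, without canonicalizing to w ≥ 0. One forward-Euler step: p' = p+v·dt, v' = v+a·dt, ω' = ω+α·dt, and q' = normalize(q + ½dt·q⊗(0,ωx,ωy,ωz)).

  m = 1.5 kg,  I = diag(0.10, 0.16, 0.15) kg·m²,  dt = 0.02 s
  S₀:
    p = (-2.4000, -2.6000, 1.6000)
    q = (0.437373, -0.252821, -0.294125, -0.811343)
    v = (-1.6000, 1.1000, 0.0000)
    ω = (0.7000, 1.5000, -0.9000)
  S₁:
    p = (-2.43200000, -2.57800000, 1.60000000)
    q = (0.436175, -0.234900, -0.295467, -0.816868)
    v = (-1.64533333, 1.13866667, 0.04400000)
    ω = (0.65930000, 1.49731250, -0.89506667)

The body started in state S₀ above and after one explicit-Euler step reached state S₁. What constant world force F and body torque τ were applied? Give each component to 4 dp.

rate change Δω = (-0.04070000, -0.00268750, 0.00493333)
ω₀×(Iω₀) = (0.0135, 0.0315, 0.0630)
I·α + gyro = (-0.1900, 0.0100, 0.1000)
Δv = v₁−v₀ = (-0.04533333, 0.03866667, 0.04400000)
applied force F = (-3.4000, 2.9000, 3.3000)

F = (-3.4000, 2.9000, 3.3000)
τ = (-0.1900, 0.0100, 0.1000)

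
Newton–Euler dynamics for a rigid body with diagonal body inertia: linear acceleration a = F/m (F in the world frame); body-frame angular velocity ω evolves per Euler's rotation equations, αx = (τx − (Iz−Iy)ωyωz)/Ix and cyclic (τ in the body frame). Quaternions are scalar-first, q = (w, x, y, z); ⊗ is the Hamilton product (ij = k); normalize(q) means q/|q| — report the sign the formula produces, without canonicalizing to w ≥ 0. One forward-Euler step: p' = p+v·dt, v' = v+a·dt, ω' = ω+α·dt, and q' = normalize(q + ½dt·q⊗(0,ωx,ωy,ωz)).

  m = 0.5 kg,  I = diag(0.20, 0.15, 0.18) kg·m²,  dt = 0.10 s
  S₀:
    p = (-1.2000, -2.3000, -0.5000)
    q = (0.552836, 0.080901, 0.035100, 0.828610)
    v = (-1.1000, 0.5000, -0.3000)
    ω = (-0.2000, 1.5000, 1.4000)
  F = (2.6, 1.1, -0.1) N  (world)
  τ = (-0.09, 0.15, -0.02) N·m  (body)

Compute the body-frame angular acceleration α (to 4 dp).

α = (-0.7650, 1.0373, -0.1944)

precession coupling ω×(Iω) = (0.0630, -0.0056, 0.0150)
angular accel α = (-0.7650, 1.0373, -0.1944)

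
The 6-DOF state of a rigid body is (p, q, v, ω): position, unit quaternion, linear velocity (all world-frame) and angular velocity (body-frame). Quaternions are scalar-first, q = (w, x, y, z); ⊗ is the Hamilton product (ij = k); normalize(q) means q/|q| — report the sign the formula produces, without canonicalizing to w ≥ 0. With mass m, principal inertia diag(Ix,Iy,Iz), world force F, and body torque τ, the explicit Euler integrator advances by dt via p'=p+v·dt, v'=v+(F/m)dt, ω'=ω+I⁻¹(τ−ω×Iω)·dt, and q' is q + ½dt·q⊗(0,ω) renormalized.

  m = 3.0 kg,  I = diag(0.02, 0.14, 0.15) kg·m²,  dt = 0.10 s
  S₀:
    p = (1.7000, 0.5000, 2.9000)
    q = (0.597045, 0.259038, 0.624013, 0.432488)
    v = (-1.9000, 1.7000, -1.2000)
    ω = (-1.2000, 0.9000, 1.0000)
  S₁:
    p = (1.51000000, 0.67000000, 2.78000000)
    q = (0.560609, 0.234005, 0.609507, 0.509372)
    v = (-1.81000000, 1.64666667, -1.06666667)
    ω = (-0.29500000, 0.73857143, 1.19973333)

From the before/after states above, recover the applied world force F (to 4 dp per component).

F = (2.7000, -1.6000, 4.0000)

Δv = v₁−v₀ = (0.09000000, -0.05333333, 0.13333333)
F = m·Δv/dt = (2.7000, -1.6000, 4.0000)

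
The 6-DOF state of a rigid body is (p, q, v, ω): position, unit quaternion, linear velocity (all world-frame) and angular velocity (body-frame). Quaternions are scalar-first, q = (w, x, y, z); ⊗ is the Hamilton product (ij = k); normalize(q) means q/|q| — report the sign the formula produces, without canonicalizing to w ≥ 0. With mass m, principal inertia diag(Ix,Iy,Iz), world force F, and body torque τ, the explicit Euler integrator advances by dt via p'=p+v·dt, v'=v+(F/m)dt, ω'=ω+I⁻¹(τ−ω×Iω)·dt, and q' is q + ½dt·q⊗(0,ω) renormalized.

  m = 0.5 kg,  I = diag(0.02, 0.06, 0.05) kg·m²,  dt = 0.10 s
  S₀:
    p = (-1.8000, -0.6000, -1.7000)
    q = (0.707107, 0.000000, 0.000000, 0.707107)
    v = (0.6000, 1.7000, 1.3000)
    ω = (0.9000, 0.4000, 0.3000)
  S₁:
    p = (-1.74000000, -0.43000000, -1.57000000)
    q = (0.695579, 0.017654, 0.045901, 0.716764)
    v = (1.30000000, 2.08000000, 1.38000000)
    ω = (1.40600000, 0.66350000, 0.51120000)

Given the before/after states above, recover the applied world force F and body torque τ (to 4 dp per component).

Δω = ω₁−ω₀ = (0.50600000, 0.26350000, 0.21120000)
applied torque τ = (0.1000, 0.1500, 0.1200)
Δv = v₁−v₀ = (0.70000000, 0.38000000, 0.08000000)
applied force F = (3.5000, 1.9000, 0.4000)

F = (3.5000, 1.9000, 0.4000)
τ = (0.1000, 0.1500, 0.1200)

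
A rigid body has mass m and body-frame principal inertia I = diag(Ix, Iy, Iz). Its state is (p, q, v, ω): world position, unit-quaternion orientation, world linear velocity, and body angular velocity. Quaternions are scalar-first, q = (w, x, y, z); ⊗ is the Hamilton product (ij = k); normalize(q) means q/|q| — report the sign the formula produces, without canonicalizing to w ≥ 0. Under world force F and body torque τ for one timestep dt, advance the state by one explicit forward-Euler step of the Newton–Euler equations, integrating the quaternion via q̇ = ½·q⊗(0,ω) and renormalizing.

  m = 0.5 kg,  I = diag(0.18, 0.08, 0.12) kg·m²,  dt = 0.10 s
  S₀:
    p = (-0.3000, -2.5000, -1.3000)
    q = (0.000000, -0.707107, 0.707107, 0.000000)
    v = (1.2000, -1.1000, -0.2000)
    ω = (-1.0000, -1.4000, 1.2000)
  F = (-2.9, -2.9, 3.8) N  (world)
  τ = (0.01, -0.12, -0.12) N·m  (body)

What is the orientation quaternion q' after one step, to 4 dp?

q' = (0.0141, -0.6611, 0.7454, 0.0844)

q⊗(0,ω) = (0.2828428, 0.8485284, 0.8485284, 1.6970568)
q + ½dt·q⊗(0,ω), renormalized = (0.0141, -0.6611, 0.7454, 0.0844)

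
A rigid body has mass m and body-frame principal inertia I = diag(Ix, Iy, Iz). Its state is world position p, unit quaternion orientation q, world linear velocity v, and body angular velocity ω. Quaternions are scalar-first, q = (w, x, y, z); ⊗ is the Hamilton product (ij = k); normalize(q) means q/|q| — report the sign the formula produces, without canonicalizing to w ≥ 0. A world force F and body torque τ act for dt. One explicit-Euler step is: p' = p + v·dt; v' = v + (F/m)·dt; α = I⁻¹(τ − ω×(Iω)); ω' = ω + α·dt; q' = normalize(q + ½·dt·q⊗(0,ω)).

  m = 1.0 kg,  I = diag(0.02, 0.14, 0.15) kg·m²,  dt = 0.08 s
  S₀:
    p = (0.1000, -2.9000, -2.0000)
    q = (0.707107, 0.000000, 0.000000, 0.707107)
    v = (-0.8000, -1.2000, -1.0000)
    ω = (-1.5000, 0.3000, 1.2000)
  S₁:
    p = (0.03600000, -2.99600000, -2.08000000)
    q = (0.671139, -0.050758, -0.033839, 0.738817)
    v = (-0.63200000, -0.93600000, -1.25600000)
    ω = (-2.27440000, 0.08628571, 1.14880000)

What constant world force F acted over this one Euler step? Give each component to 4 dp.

v₁ − v₀ = (0.16800000, 0.26400000, -0.25600000)
applied force F = (2.1000, 3.3000, -3.2000)

F = (2.1000, 3.3000, -3.2000)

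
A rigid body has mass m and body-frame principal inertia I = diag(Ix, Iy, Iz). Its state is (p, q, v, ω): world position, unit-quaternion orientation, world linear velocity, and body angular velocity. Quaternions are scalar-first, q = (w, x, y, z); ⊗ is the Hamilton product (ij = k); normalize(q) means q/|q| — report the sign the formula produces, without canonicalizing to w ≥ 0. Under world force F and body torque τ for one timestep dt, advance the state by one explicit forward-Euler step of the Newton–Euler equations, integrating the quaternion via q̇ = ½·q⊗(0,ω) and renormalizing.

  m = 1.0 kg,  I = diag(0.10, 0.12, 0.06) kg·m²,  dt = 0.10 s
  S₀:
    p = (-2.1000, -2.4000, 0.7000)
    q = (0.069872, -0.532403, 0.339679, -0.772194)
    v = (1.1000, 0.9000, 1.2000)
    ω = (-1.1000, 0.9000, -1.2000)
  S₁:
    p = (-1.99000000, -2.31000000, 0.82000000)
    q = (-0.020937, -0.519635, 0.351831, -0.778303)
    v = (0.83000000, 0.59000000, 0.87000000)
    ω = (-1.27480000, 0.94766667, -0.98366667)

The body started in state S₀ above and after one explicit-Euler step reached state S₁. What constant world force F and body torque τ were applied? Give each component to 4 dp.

ω₁ − ω₀ = (-0.17480000, 0.04766667, 0.21633333)
gyro term ω₀×Iω₀ = (0.0648, 0.0528, -0.0198)
applied torque τ = (-0.1100, 0.1100, 0.1100)
Δv = v₁−v₀ = (-0.27000000, -0.31000000, -0.33000000)
F = m·Δv/dt = (-2.7000, -3.1000, -3.3000)

F = (-2.7000, -3.1000, -3.3000)
τ = (-0.1100, 0.1100, 0.1100)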